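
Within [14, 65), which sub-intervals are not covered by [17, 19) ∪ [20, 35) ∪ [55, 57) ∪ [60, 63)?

After merging, the occupied span is [17, 19), [20, 35), [55, 57), [60, 63).
Complement within [14, 65): [14, 17), [19, 20), [35, 55), [57, 60), [63, 65).

[14, 17) ∪ [19, 20) ∪ [35, 55) ∪ [57, 60) ∪ [63, 65)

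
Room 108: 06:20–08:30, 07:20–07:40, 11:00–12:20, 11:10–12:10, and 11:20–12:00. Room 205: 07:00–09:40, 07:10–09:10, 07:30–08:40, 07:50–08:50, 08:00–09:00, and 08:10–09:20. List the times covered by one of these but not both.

06:20–07:00, 08:30–09:40, 11:00–12:20

First set merges to 06:20–08:30, 11:00–12:20.
Second set merges to 07:00–09:40.
A but not B: 06:20–07:00, 11:00–12:20.
B but not A: 08:30–09:40.
Combining gives A △ B.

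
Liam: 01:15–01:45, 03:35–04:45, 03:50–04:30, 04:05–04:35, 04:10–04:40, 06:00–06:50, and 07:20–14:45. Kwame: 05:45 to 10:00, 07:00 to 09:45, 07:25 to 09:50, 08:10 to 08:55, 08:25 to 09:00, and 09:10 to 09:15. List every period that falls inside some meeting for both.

A, merged: 01:15–01:45, 03:35–04:45, 06:00–06:50, 07:20–14:45.
B, merged: 05:45–10:00.
01:15–01:45 meets no B interval.
03:35–04:45 meets no B interval.
06:00–06:50 ∩ B → 06:00–06:50.
07:20–14:45 ∩ B → 07:20–10:00.

06:00–06:50, 07:20–10:00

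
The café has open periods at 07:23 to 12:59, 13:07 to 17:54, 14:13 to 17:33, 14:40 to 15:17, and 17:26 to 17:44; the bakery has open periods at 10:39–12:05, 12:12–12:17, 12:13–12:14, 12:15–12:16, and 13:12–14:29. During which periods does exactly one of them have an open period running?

First set merges to 07:23-12:59, 13:07-17:54.
Second set merges to 10:39-12:05, 12:12-12:17, 13:12-14:29.
A but not B: 07:23-10:39, 12:05-12:12, 12:17-12:59, 13:07-13:12, 14:29-17:54.
B but not A: none.
Combining gives A △ B.

07:23-10:39, 12:05-12:12, 12:17-12:59, 13:07-13:12, 14:29-17:54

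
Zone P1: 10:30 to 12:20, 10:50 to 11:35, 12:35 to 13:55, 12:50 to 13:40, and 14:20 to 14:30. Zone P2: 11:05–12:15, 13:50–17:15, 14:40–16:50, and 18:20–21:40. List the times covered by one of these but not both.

10:30-11:05, 12:15-12:20, 12:35-13:50, 13:55-14:20, 14:30-17:15, 18:20-21:40

First set merges to 10:30-12:20, 12:35-13:55, 14:20-14:30.
Second set merges to 11:05-12:15, 13:50-17:15, 18:20-21:40.
Only in the first: 10:30-11:05, 12:15-12:20, 12:35-13:50.
Only in the second: 13:55-14:20, 14:30-17:15, 18:20-21:40.
Together these are the periods covered by exactly one.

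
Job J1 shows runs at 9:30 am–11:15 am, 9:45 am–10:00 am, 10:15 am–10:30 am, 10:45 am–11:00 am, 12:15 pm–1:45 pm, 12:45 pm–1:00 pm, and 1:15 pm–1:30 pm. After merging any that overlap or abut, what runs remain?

9:30 am–11:15 am, 12:15 pm–1:45 pm

9:45 am–10:00 am overlaps/touches 9:30 am–11:15 am → extend to 9:30 am–11:15 am.
10:15 am–10:30 am overlaps/touches 9:30 am–11:15 am → extend to 9:30 am–11:15 am.
10:45 am–11:00 am overlaps/touches 9:30 am–11:15 am → extend to 9:30 am–11:15 am.
12:15 pm–1:45 pm is disjoint → start new block.
12:45 pm–1:00 pm overlaps/touches 12:15 pm–1:45 pm → extend to 12:15 pm–1:45 pm.
1:15 pm–1:30 pm overlaps/touches 12:15 pm–1:45 pm → extend to 12:15 pm–1:45 pm.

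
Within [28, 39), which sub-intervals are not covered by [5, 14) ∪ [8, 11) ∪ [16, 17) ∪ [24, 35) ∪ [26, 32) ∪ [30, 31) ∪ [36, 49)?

The merged coverage is [5, 14), [16, 17), [24, 35), [36, 49).
Gaps within [28, 39): [35, 36).

[35, 36)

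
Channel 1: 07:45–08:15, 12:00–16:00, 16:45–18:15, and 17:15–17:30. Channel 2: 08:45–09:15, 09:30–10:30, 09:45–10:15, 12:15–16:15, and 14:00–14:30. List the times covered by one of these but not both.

First set merges to 07:45–08:15, 12:00–16:00, 16:45–18:15.
Second set merges to 08:45–09:15, 09:30–10:30, 12:15–16:15.
Only in the first: 07:45–08:15, 12:00–12:15, 16:45–18:15.
Only in the second: 08:45–09:15, 09:30–10:30, 16:00–16:15.
Together these are the periods covered by exactly one.

07:45–08:15, 08:45–09:15, 09:30–10:30, 12:00–12:15, 16:00–16:15, 16:45–18:15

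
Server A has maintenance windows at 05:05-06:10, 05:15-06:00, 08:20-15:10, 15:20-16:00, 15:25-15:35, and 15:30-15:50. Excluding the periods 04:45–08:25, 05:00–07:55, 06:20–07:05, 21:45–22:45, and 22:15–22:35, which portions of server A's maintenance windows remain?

08:25–15:10, 15:20–16:00

Merge the first list: 05:05–06:10, 08:20–15:10, 15:20–16:00.
Merge the second list: 04:45–08:25, 21:45–22:45.
05:05–06:10: fully covered by B → removed.
08:20–15:10 minus B → 08:25–15:10.
15:20–16:00: no B overlap → unchanged.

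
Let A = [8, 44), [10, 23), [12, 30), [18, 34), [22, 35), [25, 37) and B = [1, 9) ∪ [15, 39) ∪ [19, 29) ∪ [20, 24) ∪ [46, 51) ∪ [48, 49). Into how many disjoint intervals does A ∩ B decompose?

2

A, merged: [8, 44).
B, merged: [1, 9), [15, 39), [46, 51).
A ∩ B = [8, 9), [15, 39).
That is 2 disjoint pieces.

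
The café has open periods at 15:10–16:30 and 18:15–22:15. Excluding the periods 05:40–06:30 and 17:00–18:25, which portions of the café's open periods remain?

15:10–16:30, 18:25–22:15

15:10–16:30: no B overlap → unchanged.
18:15–22:15 minus B → 18:25–22:15.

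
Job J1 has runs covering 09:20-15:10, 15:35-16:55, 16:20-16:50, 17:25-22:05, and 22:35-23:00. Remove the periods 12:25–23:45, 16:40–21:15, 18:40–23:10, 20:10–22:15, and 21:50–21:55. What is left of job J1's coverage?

A, merged: 09:20–15:10, 15:35–16:55, 17:25–22:05, 22:35–23:00.
B, merged: 12:25–23:45.
09:20–15:10 \ B = 09:20–12:25.
15:35–16:55: entirely removed.
17:25–22:05: entirely removed.
22:35–23:00: entirely removed.

09:20–12:25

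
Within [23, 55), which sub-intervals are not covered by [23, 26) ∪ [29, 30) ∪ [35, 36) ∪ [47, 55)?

Covered (merged): [23, 26), [29, 30), [35, 36), [47, 55).
Uncovered inside [23, 55): [26, 29), [30, 35), [36, 47).

[26, 29) ∪ [30, 35) ∪ [36, 47)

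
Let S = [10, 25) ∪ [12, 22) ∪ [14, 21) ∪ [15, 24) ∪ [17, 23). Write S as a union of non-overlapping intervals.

[10, 25)

[12, 22) overlaps/touches [10, 25) → extend to [10, 25).
[14, 21) overlaps/touches [10, 25) → extend to [10, 25).
[15, 24) overlaps/touches [10, 25) → extend to [10, 25).
[17, 23) overlaps/touches [10, 25) → extend to [10, 25).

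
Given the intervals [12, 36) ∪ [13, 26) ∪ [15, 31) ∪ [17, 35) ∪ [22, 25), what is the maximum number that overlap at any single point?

Walk the sorted start/end points keeping a running depth.
The depth first hits 5 at 22.

5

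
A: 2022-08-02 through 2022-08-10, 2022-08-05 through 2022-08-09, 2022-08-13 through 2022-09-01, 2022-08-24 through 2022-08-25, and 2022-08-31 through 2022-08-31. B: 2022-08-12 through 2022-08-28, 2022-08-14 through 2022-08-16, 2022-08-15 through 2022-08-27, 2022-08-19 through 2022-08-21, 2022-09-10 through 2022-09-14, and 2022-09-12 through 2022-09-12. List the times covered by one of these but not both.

2022-08-02 through 2022-08-10, 2022-08-12 through 2022-08-12, 2022-08-29 through 2022-09-01, 2022-09-10 through 2022-09-14

Merge the first list: 2022-08-02 through 2022-08-10, 2022-08-13 through 2022-09-01.
Merge the second list: 2022-08-12 through 2022-08-28, 2022-09-10 through 2022-09-14.
A \ B = 2022-08-02 through 2022-08-10, 2022-08-29 through 2022-09-01.
B \ A = 2022-08-12 through 2022-08-12, 2022-09-10 through 2022-09-14.
Union of the two gives the symmetric difference.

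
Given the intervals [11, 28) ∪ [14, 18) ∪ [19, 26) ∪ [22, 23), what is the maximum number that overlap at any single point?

Walk the sorted start/end points keeping a running depth.
The depth first hits 3 at 22.

3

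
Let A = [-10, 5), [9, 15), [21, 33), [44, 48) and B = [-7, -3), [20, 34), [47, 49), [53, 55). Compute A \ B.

[-10, -7) ∪ [-3, 5) ∪ [9, 15) ∪ [44, 47)

[-10, 5) \ B = [-10, -7), [-3, 5).
[9, 15): nothing removed.
[21, 33): entirely removed.
[44, 48) \ B = [44, 47).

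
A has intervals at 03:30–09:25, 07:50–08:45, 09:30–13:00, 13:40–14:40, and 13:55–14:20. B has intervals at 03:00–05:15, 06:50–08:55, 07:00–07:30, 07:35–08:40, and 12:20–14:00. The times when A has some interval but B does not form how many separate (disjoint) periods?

Merge the first list: 03:30-09:25, 09:30-13:00, 13:40-14:40.
Merge the second list: 03:00-05:15, 06:50-08:55, 12:20-14:00.
A \ B = 05:15-06:50, 08:55-09:25, 09:30-12:20, 14:00-14:40.
That is 4 disjoint pieces.

4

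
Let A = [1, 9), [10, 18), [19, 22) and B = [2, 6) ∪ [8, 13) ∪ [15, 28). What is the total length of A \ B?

5

A \ B = [1, 2), [6, 8), [13, 15).
Total: 1 + 2 + 2 = 5.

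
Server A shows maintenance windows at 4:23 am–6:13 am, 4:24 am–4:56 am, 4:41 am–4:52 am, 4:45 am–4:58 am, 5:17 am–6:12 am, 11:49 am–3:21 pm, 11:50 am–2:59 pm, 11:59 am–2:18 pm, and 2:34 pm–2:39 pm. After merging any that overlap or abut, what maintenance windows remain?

4:24 am-4:56 am overlaps/touches 4:23 am-6:13 am → extend to 4:23 am-6:13 am.
4:41 am-4:52 am overlaps/touches 4:23 am-6:13 am → extend to 4:23 am-6:13 am.
4:45 am-4:58 am overlaps/touches 4:23 am-6:13 am → extend to 4:23 am-6:13 am.
5:17 am-6:12 am overlaps/touches 4:23 am-6:13 am → extend to 4:23 am-6:13 am.
11:49 am-3:21 pm is disjoint → start new block.
11:50 am-2:59 pm overlaps/touches 11:49 am-3:21 pm → extend to 11:49 am-3:21 pm.
11:59 am-2:18 pm overlaps/touches 11:49 am-3:21 pm → extend to 11:49 am-3:21 pm.
2:34 pm-2:39 pm overlaps/touches 11:49 am-3:21 pm → extend to 11:49 am-3:21 pm.

4:23 am-6:13 am, 11:49 am-3:21 pm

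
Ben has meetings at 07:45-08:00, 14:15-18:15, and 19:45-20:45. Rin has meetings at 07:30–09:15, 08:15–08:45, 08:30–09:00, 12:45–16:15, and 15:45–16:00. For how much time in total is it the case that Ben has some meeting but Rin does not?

3 h

Second set merges to 07:30–09:15, 12:45–16:15.
A \ B = 16:15–18:15, 19:45–20:45.
Total: 2 h + 1 h = 3 h.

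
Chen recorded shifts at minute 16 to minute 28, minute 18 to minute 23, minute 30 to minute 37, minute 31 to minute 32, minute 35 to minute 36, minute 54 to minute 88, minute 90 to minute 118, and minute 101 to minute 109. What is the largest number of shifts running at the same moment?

2

Walk the sorted start/end points keeping a running depth.
The depth first hits 2 at minute 18.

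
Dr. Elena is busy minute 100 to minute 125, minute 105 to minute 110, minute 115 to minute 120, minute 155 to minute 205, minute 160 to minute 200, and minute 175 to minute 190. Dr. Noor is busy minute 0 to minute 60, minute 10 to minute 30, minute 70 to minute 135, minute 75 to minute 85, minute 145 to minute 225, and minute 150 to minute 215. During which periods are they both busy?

A, merged: minute 100 to minute 125, minute 155 to minute 205.
B, merged: minute 0 to minute 60, minute 70 to minute 135, minute 145 to minute 225.
minute 100 to minute 125 meets the second set on minute 100 to minute 125.
minute 155 to minute 205 meets the second set on minute 155 to minute 205.

minute 100 to minute 125, minute 155 to minute 205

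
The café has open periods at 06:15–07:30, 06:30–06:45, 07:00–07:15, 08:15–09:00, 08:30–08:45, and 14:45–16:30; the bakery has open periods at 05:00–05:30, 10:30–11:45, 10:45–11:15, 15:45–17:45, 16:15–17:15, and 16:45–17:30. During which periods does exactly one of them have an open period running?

05:00–05:30, 06:15–07:30, 08:15–09:00, 10:30–11:45, 14:45–15:45, 16:30–17:45

Merge the first list: 06:15–07:30, 08:15–09:00, 14:45–16:30.
Merge the second list: 05:00–05:30, 10:30–11:45, 15:45–17:45.
Only in the first: 06:15–07:30, 08:15–09:00, 14:45–15:45.
Only in the second: 05:00–05:30, 10:30–11:45, 16:30–17:45.
Together these are the periods covered by exactly one.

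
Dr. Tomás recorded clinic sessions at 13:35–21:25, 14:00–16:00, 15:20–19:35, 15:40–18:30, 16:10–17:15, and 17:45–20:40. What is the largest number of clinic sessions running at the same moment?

4

At 15:40, 4 of the intervals are simultaneously active.
No point has more.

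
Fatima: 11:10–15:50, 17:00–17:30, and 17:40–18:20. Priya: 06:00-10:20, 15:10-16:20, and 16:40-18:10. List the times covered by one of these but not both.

A but not B: 11:10–15:10, 18:10–18:20.
B but not A: 06:00–10:20, 15:50–16:20, 16:40–17:00, 17:30–17:40.
Combining gives A △ B.

06:00–10:20, 11:10–15:10, 15:50–16:20, 16:40–17:00, 17:30–17:40, 18:10–18:20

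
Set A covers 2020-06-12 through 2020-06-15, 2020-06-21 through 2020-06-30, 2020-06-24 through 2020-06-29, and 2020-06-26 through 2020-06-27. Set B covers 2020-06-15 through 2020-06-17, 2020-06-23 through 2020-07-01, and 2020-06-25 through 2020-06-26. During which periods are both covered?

Merge the first list: 2020-06-12 through 2020-06-15, 2020-06-21 through 2020-06-30.
Merge the second list: 2020-06-15 through 2020-06-17, 2020-06-23 through 2020-07-01.
2020-06-12 through 2020-06-15 ∩ B → 2020-06-15 through 2020-06-15.
2020-06-21 through 2020-06-30 ∩ B → 2020-06-23 through 2020-06-30.

2020-06-15 through 2020-06-15, 2020-06-23 through 2020-06-30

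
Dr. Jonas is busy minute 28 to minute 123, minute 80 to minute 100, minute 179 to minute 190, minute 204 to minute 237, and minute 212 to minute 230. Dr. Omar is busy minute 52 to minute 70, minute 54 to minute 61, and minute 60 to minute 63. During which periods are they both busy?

First set merges to minute 28 to minute 123, minute 179 to minute 190, minute 204 to minute 237.
Second set merges to minute 52 to minute 70.
minute 28 to minute 123 meets the second set on minute 52 to minute 70.
minute 179 to minute 190: no overlap with the second set.
minute 204 to minute 237: no overlap with the second set.

minute 52 to minute 70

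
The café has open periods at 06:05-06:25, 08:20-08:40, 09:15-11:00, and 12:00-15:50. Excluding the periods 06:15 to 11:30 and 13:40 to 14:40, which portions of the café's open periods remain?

06:05–06:15, 12:00–13:40, 14:40–15:50

06:05–06:25 with B removed leaves 06:05–06:15.
08:20–08:40 lies entirely inside B → drops out.
09:15–11:00 lies entirely inside B → drops out.
12:00–15:50 with B removed leaves 12:00–13:40, 14:40–15:50.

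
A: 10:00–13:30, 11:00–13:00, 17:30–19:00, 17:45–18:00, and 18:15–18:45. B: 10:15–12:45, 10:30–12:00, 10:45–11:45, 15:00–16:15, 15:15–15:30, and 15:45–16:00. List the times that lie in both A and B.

10:15–12:45

First set merges to 10:00–13:30, 17:30–19:00.
Second set merges to 10:15–12:45, 15:00–16:15.
10:00–13:30 ∩ B → 10:15–12:45.
17:30–19:00 meets no B interval.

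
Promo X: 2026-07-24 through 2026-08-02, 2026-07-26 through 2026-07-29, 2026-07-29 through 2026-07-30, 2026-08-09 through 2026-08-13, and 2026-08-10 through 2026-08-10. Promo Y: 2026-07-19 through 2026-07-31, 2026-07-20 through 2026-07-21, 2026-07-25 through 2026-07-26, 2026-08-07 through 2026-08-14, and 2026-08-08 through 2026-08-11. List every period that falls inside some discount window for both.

A, merged: 2026-07-24 through 2026-08-02, 2026-08-09 through 2026-08-13.
B, merged: 2026-07-19 through 2026-07-31, 2026-08-07 through 2026-08-14.
2026-07-24 through 2026-08-02 overlaps B on 2026-07-24 through 2026-07-31.
2026-08-09 through 2026-08-13 overlaps B on 2026-08-09 through 2026-08-13.

2026-07-24 through 2026-07-31, 2026-08-09 through 2026-08-13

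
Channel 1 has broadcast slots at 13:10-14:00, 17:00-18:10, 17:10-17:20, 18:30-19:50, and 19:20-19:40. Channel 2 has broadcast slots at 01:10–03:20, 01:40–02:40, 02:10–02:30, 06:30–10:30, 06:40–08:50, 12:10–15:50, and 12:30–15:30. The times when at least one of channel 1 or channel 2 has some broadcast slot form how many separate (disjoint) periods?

5

A, merged: 13:10–14:00, 17:00–18:10, 18:30–19:50.
B, merged: 01:10–03:20, 06:30–10:30, 12:10–15:50.
A ∪ B = 01:10–03:20, 06:30–10:30, 12:10–15:50, 17:00–18:10, 18:30–19:50.
That is 5 disjoint pieces.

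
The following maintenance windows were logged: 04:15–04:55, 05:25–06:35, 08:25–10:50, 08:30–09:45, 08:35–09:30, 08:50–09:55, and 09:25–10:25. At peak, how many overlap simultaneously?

5

Sweep endpoints in order; track running count of active intervals.
Peak of 5 reached at 09:25.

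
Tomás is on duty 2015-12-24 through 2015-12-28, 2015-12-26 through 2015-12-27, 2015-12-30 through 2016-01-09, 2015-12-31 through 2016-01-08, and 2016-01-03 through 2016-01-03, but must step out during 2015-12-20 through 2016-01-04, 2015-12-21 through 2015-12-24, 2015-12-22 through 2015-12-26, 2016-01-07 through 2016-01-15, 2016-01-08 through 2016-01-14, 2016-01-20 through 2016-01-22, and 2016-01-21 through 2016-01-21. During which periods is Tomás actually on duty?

2016-01-05 through 2016-01-06

First set merges to 2015-12-24 through 2015-12-28, 2015-12-30 through 2016-01-09.
Second set merges to 2015-12-20 through 2016-01-04, 2016-01-07 through 2016-01-15, 2016-01-20 through 2016-01-22.
2015-12-24 through 2015-12-28 lies entirely inside B → drops out.
2015-12-30 through 2016-01-09 with B removed leaves 2016-01-05 through 2016-01-06.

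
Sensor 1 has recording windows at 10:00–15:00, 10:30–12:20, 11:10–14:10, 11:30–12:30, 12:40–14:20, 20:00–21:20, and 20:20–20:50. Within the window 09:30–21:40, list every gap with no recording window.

09:30-10:00, 15:00-20:00, 21:20-21:40

The merged coverage is 10:00-15:00, 20:00-21:20.
Gaps within 09:30-21:40: 09:30-10:00, 15:00-20:00, 21:20-21:40.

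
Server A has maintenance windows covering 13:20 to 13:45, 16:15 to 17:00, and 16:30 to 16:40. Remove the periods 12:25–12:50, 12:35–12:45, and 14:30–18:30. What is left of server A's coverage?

First set merges to 13:20–13:45, 16:15–17:00.
Second set merges to 12:25–12:50, 14:30–18:30.
13:20–13:45: nothing removed.
16:15–17:00: entirely removed.

13:20–13:45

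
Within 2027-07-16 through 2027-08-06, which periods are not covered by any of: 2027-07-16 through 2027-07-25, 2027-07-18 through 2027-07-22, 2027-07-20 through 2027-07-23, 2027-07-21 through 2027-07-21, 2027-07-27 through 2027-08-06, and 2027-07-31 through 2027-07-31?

The merged coverage is 2027-07-16 through 2027-07-25, 2027-07-27 through 2027-08-06.
Uncovered inside 2027-07-16 through 2027-08-06: 2027-07-26 through 2027-07-26.

2027-07-26 through 2027-07-26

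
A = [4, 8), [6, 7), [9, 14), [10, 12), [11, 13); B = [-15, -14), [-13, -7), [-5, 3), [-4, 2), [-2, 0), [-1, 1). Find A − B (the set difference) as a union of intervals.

[4, 8) ∪ [9, 14)

First set merges to [4, 8), [9, 14).
Second set merges to [-15, -14), [-13, -7), [-5, 3).
[4, 8): nothing removed.
[9, 14): nothing removed.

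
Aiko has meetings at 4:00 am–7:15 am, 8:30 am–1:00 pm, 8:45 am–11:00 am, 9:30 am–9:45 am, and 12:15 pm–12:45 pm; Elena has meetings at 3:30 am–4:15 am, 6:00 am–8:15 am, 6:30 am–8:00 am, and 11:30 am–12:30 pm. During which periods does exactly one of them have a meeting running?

First set merges to 4:00 am–7:15 am, 8:30 am–1:00 pm.
Second set merges to 3:30 am–4:15 am, 6:00 am–8:15 am, 11:30 am–12:30 pm.
Only in the first: 4:15 am–6:00 am, 8:30 am–11:30 am, 12:30 pm–1:00 pm.
Only in the second: 3:30 am–4:00 am, 7:15 am–8:15 am.
Together these are the periods covered by exactly one.

3:30 am–4:00 am, 4:15 am–6:00 am, 7:15 am–8:15 am, 8:30 am–11:30 am, 12:30 pm–1:00 pm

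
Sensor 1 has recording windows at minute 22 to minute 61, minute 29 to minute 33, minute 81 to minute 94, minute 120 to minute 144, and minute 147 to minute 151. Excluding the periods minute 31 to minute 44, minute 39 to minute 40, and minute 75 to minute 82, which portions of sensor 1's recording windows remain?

First set merges to minute 22 to minute 61, minute 81 to minute 94, minute 120 to minute 144, minute 147 to minute 151.
Second set merges to minute 31 to minute 44, minute 75 to minute 82.
minute 22 to minute 61 with B removed leaves minute 22 to minute 31, minute 44 to minute 61.
minute 81 to minute 94 with B removed leaves minute 82 to minute 94.
minute 120 to minute 144 is untouched.
minute 147 to minute 151 is untouched.

minute 22 to minute 31, minute 44 to minute 61, minute 82 to minute 94, minute 120 to minute 144, minute 147 to minute 151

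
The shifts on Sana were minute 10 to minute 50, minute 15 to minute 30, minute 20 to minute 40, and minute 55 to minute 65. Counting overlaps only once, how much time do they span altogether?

50 minutes

Merged: minute 10 to minute 50, minute 55 to minute 65.
Lengths: 40 minutes + 10 minutes = 50 minutes.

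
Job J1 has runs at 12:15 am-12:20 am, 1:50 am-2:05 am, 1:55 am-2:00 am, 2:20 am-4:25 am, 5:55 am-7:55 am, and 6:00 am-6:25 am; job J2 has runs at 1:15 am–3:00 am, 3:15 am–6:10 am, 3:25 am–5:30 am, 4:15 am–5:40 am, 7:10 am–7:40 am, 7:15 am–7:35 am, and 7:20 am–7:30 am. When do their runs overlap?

1:50 am–2:05 am, 2:20 am–3:00 am, 3:15 am–4:25 am, 5:55 am–6:10 am, 7:10 am–7:40 am

First set merges to 12:15 am–12:20 am, 1:50 am–2:05 am, 2:20 am–4:25 am, 5:55 am–7:55 am.
Second set merges to 1:15 am–3:00 am, 3:15 am–6:10 am, 7:10 am–7:40 am.
12:15 am–12:20 am: no overlap with the second set.
1:50 am–2:05 am meets the second set on 1:50 am–2:05 am.
2:20 am–4:25 am meets the second set on 2:20 am–3:00 am, 3:15 am–4:25 am.
5:55 am–7:55 am meets the second set on 5:55 am–6:10 am, 7:10 am–7:40 am.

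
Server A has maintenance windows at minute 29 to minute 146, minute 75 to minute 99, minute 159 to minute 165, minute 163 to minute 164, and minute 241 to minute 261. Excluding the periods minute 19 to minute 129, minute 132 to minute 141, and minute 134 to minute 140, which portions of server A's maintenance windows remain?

minute 129 to minute 132, minute 141 to minute 146, minute 159 to minute 165, minute 241 to minute 261

A, merged: minute 29 to minute 146, minute 159 to minute 165, minute 241 to minute 261.
B, merged: minute 19 to minute 129, minute 132 to minute 141.
minute 29 to minute 146 minus B → minute 129 to minute 132, minute 141 to minute 146.
minute 159 to minute 165: no B overlap → unchanged.
minute 241 to minute 261: no B overlap → unchanged.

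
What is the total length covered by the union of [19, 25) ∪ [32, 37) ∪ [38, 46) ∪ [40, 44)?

Merged: [19, 25), [32, 37), [38, 46).
Lengths: 6 + 5 + 8 = 19.

19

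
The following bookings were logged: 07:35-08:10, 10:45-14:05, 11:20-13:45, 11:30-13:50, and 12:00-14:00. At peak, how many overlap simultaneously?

Walk the sorted start/end points keeping a running depth.
The depth first hits 4 at 12:00.

4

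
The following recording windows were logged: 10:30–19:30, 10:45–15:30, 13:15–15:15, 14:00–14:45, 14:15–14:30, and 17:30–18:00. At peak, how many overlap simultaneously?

5

Walk the sorted start/end points keeping a running depth.
The depth first hits 5 at 14:15.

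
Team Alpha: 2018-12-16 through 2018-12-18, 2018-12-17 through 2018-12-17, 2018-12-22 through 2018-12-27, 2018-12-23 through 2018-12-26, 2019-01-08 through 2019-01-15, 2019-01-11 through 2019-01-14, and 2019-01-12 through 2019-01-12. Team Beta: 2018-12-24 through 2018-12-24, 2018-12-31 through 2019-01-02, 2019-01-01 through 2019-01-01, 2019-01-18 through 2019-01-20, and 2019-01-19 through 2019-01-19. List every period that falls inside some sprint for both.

A, merged: 2018-12-16 through 2018-12-18, 2018-12-22 through 2018-12-27, 2019-01-08 through 2019-01-15.
B, merged: 2018-12-24 through 2018-12-24, 2018-12-31 through 2019-01-02, 2019-01-18 through 2019-01-20.
2018-12-16 through 2018-12-18 meets no B interval.
2018-12-22 through 2018-12-27 ∩ B → 2018-12-24 through 2018-12-24.
2019-01-08 through 2019-01-15 meets no B interval.

2018-12-24 through 2018-12-24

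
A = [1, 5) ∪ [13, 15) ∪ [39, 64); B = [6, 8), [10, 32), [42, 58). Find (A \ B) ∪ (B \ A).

[1, 5) ∪ [6, 8) ∪ [10, 13) ∪ [15, 32) ∪ [39, 42) ∪ [58, 64)

A \ B = [1, 5), [39, 42), [58, 64).
B \ A = [6, 8), [10, 13), [15, 32).
Union of the two gives the symmetric difference.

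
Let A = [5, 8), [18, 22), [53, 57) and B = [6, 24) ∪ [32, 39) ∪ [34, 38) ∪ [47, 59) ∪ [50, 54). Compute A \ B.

Merge the second list: [6, 24), [32, 39), [47, 59).
[5, 8) minus B → [5, 6).
[18, 22): fully covered by B → removed.
[53, 57): fully covered by B → removed.

[5, 6)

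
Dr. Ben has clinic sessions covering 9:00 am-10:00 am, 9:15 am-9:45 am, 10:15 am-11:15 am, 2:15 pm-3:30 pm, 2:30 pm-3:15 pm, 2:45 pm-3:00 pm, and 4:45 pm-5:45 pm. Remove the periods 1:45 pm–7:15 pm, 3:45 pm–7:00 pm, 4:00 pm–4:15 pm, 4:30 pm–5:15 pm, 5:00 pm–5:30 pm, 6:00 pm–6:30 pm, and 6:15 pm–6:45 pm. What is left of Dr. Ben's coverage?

Merge the first list: 9:00 am-10:00 am, 10:15 am-11:15 am, 2:15 pm-3:30 pm, 4:45 pm-5:45 pm.
Merge the second list: 1:45 pm-7:15 pm.
9:00 am-10:00 am: nothing removed.
10:15 am-11:15 am: nothing removed.
2:15 pm-3:30 pm: entirely removed.
4:45 pm-5:45 pm: entirely removed.

9:00 am-10:00 am, 10:15 am-11:15 am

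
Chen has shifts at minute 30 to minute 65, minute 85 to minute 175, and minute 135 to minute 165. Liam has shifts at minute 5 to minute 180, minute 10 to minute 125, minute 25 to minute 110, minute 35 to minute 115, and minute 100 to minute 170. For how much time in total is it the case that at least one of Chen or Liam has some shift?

175 minutes

A, merged: minute 30 to minute 65, minute 85 to minute 175.
B, merged: minute 5 to minute 180.
A ∪ B = minute 5 to minute 180.
Total: 175 minutes.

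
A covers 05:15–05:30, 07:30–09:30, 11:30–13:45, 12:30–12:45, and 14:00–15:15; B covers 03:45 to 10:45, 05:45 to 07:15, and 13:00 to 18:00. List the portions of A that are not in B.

11:30–13:00

A, merged: 05:15–05:30, 07:30–09:30, 11:30–13:45, 14:00–15:15.
B, merged: 03:45–10:45, 13:00–18:00.
05:15–05:30 lies entirely inside B → drops out.
07:30–09:30 lies entirely inside B → drops out.
11:30–13:45 with B removed leaves 11:30–13:00.
14:00–15:15 lies entirely inside B → drops out.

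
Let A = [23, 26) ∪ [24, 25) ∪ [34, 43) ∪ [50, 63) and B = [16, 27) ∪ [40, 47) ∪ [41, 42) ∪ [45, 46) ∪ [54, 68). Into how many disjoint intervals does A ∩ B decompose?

Merge the first list: [23, 26), [34, 43), [50, 63).
Merge the second list: [16, 27), [40, 47), [54, 68).
A ∩ B = [23, 26), [40, 43), [54, 63).
That is 3 disjoint pieces.

3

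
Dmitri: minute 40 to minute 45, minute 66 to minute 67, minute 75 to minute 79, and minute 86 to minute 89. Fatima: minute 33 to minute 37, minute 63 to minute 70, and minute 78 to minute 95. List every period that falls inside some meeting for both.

minute 66 to minute 67, minute 78 to minute 79, minute 86 to minute 89

minute 40 to minute 45 falls entirely outside B.
minute 66 to minute 67 overlaps B on minute 66 to minute 67.
minute 75 to minute 79 overlaps B on minute 78 to minute 79.
minute 86 to minute 89 overlaps B on minute 86 to minute 89.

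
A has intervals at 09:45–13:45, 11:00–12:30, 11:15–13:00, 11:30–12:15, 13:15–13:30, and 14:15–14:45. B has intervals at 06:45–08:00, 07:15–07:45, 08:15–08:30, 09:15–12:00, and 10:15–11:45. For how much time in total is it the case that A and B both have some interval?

A, merged: 09:45–13:45, 14:15–14:45.
B, merged: 06:45–08:00, 08:15–08:30, 09:15–12:00.
A ∩ B = 09:45–12:00.
Total: 2 h 15 min.

2 h 15 min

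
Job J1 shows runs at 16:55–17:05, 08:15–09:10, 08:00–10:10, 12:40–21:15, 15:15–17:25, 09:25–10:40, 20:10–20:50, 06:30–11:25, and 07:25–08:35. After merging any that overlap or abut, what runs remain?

06:30–11:25, 12:40–21:15

Sort by start: 06:30–11:25, 07:25–08:35, 08:00–10:10, 08:15–09:10, 09:25–10:40, 12:40–21:15, 15:15–17:25, 16:55–17:05, 20:10–20:50.
07:25–08:35 overlaps/touches 06:30–11:25 → extend to 06:30–11:25.
08:00–10:10 overlaps/touches 06:30–11:25 → extend to 06:30–11:25.
08:15–09:10 overlaps/touches 06:30–11:25 → extend to 06:30–11:25.
09:25–10:40 overlaps/touches 06:30–11:25 → extend to 06:30–11:25.
12:40–21:15 is disjoint → start new block.
15:15–17:25 overlaps/touches 12:40–21:15 → extend to 12:40–21:15.
16:55–17:05 overlaps/touches 12:40–21:15 → extend to 12:40–21:15.
20:10–20:50 overlaps/touches 12:40–21:15 → extend to 12:40–21:15.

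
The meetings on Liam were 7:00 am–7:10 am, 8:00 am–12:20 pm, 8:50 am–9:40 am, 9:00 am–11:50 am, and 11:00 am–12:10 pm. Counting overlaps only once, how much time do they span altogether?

4 h 30 min

Merged: 7:00 am–7:10 am, 8:00 am–12:20 pm.
Lengths: 10 min + 4 h 20 min = 4 h 30 min.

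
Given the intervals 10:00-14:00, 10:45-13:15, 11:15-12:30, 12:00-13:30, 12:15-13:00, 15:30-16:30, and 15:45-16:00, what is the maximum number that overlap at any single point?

Sweep endpoints in order; track running count of active intervals.
Peak of 5 reached at 12:15.

5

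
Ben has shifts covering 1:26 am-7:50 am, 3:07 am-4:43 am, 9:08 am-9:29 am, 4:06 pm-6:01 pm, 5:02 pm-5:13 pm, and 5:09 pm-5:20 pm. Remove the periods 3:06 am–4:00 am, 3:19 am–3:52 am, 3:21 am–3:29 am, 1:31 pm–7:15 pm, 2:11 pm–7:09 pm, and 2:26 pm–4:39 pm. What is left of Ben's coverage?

1:26 am-3:06 am, 4:00 am-7:50 am, 9:08 am-9:29 am

Merge the first list: 1:26 am-7:50 am, 9:08 am-9:29 am, 4:06 pm-6:01 pm.
Merge the second list: 3:06 am-4:00 am, 1:31 pm-7:15 pm.
1:26 am-7:50 am \ B = 1:26 am-3:06 am, 4:00 am-7:50 am.
9:08 am-9:29 am: nothing removed.
4:06 pm-6:01 pm: entirely removed.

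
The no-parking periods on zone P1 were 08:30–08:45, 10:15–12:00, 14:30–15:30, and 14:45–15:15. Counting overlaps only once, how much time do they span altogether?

3 h

Merged: 08:30–08:45, 10:15–12:00, 14:30–15:30.
Lengths: 15 min + 1 h 45 min + 1 h = 3 h.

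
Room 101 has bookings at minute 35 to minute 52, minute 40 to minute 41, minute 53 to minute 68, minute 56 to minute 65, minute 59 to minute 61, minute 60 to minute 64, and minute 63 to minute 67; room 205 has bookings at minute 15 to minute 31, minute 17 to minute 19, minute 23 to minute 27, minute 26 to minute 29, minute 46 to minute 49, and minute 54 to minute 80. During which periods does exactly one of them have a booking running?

First set merges to minute 35 to minute 52, minute 53 to minute 68.
Second set merges to minute 15 to minute 31, minute 46 to minute 49, minute 54 to minute 80.
A \ B = minute 35 to minute 46, minute 49 to minute 52, minute 53 to minute 54.
B \ A = minute 15 to minute 31, minute 68 to minute 80.
Union of the two gives the symmetric difference.

minute 15 to minute 31, minute 35 to minute 46, minute 49 to minute 52, minute 53 to minute 54, minute 68 to minute 80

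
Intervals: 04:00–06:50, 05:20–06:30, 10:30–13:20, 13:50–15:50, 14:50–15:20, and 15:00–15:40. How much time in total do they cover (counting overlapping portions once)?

7 h 40 min

Merged: 04:00–06:50, 10:30–13:20, 13:50–15:50.
Lengths: 2 h 50 min + 2 h 50 min + 2 h = 7 h 40 min.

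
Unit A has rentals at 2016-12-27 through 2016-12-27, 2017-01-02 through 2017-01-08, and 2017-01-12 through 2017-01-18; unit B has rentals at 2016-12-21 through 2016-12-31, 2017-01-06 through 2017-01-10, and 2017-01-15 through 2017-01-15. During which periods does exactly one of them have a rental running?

2016-12-21 through 2016-12-26, 2016-12-28 through 2016-12-31, 2017-01-02 through 2017-01-05, 2017-01-09 through 2017-01-10, 2017-01-12 through 2017-01-14, 2017-01-16 through 2017-01-18

Only in the first: 2017-01-02 through 2017-01-05, 2017-01-12 through 2017-01-14, 2017-01-16 through 2017-01-18.
Only in the second: 2016-12-21 through 2016-12-26, 2016-12-28 through 2016-12-31, 2017-01-09 through 2017-01-10.
Together these are the periods covered by exactly one.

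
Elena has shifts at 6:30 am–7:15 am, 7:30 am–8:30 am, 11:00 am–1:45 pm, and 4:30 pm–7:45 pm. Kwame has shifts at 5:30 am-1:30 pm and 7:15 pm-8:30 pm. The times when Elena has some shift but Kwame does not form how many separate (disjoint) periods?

2

A \ B = 1:30 pm–1:45 pm, 4:30 pm–7:15 pm.
That is 2 disjoint pieces.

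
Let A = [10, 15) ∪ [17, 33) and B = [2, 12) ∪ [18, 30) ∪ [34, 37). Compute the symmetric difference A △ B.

Only in the first: [12, 15), [17, 18), [30, 33).
Only in the second: [2, 10), [34, 37).
Together these are the periods covered by exactly one.

[2, 10) ∪ [12, 15) ∪ [17, 18) ∪ [30, 33) ∪ [34, 37)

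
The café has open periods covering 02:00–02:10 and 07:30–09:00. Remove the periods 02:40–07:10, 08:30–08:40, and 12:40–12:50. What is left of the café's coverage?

02:00-02:10 is untouched.
07:30-09:00 with B removed leaves 07:30-08:30, 08:40-09:00.

02:00-02:10, 07:30-08:30, 08:40-09:00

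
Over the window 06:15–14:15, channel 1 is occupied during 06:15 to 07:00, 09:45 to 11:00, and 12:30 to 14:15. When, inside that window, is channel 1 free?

07:00–09:45, 11:00–12:30

The merged coverage is 06:15–07:00, 09:45–11:00, 12:30–14:15.
Uncovered inside 06:15–14:15: 07:00–09:45, 11:00–12:30.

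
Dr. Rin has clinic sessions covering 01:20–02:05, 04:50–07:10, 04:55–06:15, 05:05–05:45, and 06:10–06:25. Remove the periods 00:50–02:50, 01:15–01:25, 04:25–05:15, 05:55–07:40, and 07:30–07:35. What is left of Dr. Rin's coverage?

Merge the first list: 01:20–02:05, 04:50–07:10.
Merge the second list: 00:50–02:50, 04:25–05:15, 05:55–07:40.
01:20–02:05: entirely removed.
04:50–07:10 \ B = 05:15–05:55.

05:15–05:55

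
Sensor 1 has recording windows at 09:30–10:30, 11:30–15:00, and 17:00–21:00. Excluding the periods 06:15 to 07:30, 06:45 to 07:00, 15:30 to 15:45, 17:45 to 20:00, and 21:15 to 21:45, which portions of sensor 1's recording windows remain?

09:30-10:30, 11:30-15:00, 17:00-17:45, 20:00-21:00

Second set merges to 06:15-07:30, 15:30-15:45, 17:45-20:00, 21:15-21:45.
09:30-10:30: nothing removed.
11:30-15:00: nothing removed.
17:00-21:00 \ B = 17:00-17:45, 20:00-21:00.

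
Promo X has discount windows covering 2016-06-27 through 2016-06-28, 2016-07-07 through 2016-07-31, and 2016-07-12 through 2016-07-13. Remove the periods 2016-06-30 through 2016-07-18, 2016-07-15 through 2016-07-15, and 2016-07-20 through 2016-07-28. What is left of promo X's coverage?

2016-06-27 through 2016-06-28, 2016-07-19 through 2016-07-19, 2016-07-29 through 2016-07-31

A, merged: 2016-06-27 through 2016-06-28, 2016-07-07 through 2016-07-31.
B, merged: 2016-06-30 through 2016-07-18, 2016-07-20 through 2016-07-28.
2016-06-27 through 2016-06-28: nothing removed.
2016-07-07 through 2016-07-31 \ B = 2016-07-19 through 2016-07-19, 2016-07-29 through 2016-07-31.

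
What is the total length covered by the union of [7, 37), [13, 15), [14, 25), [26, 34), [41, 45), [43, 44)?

Merged: [7, 37), [41, 45).
Lengths: 30 + 4 = 34.

34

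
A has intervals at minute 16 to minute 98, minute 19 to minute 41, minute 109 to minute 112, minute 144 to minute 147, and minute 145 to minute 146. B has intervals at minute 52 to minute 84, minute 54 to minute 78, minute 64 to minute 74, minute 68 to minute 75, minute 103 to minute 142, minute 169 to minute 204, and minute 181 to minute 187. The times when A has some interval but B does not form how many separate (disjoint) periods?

First set merges to minute 16 to minute 98, minute 109 to minute 112, minute 144 to minute 147.
Second set merges to minute 52 to minute 84, minute 103 to minute 142, minute 169 to minute 204.
A \ B = minute 16 to minute 52, minute 84 to minute 98, minute 144 to minute 147.
That is 3 disjoint pieces.

3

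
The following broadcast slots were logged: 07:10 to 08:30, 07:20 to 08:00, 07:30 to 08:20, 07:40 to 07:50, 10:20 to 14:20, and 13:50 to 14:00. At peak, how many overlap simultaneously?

At 07:40, 4 of the intervals are simultaneously active.
No point has more.

4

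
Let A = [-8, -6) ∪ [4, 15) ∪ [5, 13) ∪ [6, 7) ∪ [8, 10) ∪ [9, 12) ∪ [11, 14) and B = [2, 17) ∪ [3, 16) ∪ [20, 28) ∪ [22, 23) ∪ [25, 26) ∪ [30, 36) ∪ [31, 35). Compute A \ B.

A, merged: [-8, -6), [4, 15).
B, merged: [2, 17), [20, 28), [30, 36).
[-8, -6) is untouched.
[4, 15) lies entirely inside B → drops out.

[-8, -6)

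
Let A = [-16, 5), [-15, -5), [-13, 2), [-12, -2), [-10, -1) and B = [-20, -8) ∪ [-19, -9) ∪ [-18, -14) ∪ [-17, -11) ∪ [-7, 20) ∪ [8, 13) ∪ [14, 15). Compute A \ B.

First set merges to [-16, 5).
Second set merges to [-20, -8), [-7, 20).
[-16, 5) minus B → [-8, -7).

[-8, -7)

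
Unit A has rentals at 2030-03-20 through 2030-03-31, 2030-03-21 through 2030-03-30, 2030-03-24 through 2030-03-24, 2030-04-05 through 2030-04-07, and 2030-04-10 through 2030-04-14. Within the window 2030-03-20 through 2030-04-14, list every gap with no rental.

2030-04-01 through 2030-04-04, 2030-04-08 through 2030-04-09

After merging, the occupied span is 2030-03-20 through 2030-03-31, 2030-04-05 through 2030-04-07, 2030-04-10 through 2030-04-14.
Complement within 2030-03-20 through 2030-04-14: 2030-04-01 through 2030-04-04, 2030-04-08 through 2030-04-09.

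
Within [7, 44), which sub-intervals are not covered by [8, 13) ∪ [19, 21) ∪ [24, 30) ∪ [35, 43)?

[7, 8) ∪ [13, 19) ∪ [21, 24) ∪ [30, 35) ∪ [43, 44)

Covered (merged): [8, 13), [19, 21), [24, 30), [35, 43).
Complement within [7, 44): [7, 8), [13, 19), [21, 24), [30, 35), [43, 44).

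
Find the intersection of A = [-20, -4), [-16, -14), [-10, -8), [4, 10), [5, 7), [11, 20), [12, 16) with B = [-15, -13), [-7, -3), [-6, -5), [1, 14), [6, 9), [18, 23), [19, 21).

Merge the first list: [-20, -4), [4, 10), [11, 20).
Merge the second list: [-15, -13), [-7, -3), [1, 14), [18, 23).
[-20, -4) ∩ B → [-15, -13), [-7, -4).
[4, 10) ∩ B → [4, 10).
[11, 20) ∩ B → [11, 14), [18, 20).

[-15, -13) ∪ [-7, -4) ∪ [4, 10) ∪ [11, 14) ∪ [18, 20)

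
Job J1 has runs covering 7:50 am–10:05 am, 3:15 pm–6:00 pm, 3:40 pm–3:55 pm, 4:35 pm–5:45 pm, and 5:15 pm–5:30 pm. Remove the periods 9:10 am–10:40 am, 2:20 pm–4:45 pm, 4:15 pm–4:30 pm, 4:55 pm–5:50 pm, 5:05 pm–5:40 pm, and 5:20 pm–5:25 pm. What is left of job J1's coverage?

Merge the first list: 7:50 am-10:05 am, 3:15 pm-6:00 pm.
Merge the second list: 9:10 am-10:40 am, 2:20 pm-4:45 pm, 4:55 pm-5:50 pm.
7:50 am-10:05 am minus B → 7:50 am-9:10 am.
3:15 pm-6:00 pm minus B → 4:45 pm-4:55 pm, 5:50 pm-6:00 pm.

7:50 am-9:10 am, 4:45 pm-4:55 pm, 5:50 pm-6:00 pm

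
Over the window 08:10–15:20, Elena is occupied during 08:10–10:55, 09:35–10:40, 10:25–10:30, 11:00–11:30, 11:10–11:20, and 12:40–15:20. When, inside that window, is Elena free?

10:55–11:00, 11:30–12:40

The merged coverage is 08:10–10:55, 11:00–11:30, 12:40–15:20.
Complement within 08:10–15:20: 10:55–11:00, 11:30–12:40.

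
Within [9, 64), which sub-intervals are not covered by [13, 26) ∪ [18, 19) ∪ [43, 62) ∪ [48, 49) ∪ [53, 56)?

After merging, the occupied span is [13, 26), [43, 62).
Uncovered inside [9, 64): [9, 13), [26, 43), [62, 64).

[9, 13) ∪ [26, 43) ∪ [62, 64)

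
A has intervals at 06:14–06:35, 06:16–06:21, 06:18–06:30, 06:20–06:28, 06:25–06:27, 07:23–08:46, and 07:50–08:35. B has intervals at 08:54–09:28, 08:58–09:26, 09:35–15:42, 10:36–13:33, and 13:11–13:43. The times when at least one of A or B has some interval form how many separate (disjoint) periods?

First set merges to 06:14–06:35, 07:23–08:46.
Second set merges to 08:54–09:28, 09:35–15:42.
A ∪ B = 06:14–06:35, 07:23–08:46, 08:54–09:28, 09:35–15:42.
That is 4 disjoint pieces.

4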